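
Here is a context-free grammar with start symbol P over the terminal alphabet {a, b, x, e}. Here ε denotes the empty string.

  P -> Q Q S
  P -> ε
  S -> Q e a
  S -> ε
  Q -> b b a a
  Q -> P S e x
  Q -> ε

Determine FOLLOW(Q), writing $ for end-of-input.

FIRST(P) = {ε, b, e}  (via Q Q S)
FIRST(S) = {ε, b, e}  (via Q e a)
FIRST(Q) = {ε, b, e}  (via P S e x)
FOLLOW(P) includes $ since P is the start symbol.
FOLLOW(P): in Q->P S e x, P is followed by S e x with FIRST {b, e}. Thus FOLLOW(P) = {$, b, e}.
FOLLOW(S): in P->Q Q S, the suffix after S is empty, so FOLLOW(S) ⊇ FOLLOW(P) = {$, b, e}; in Q->P S e x, S is followed by e x with FIRST {e}. Thus FOLLOW(S) = {$, b, e}.
FOLLOW(Q): in P->Q Q S (occurrence 1), Q is followed by Q S with FIRST {ε, b, e}; in P->Q Q S (occurrence 1), the suffix after Q is nullable, so FOLLOW(Q) ⊇ FOLLOW(P) = {$, b, e}; in P->Q Q S (occurrence 2), Q is followed by S with FIRST {ε, b, e}; in P->Q Q S (occurrence 2), the suffix after Q is nullable, so FOLLOW(Q) ⊇ FOLLOW(P) = {$, b, e}; in S->Q e a, Q is followed by e a with FIRST {e}. Thus FOLLOW(Q) = {$, b, e}.

{$, b, e}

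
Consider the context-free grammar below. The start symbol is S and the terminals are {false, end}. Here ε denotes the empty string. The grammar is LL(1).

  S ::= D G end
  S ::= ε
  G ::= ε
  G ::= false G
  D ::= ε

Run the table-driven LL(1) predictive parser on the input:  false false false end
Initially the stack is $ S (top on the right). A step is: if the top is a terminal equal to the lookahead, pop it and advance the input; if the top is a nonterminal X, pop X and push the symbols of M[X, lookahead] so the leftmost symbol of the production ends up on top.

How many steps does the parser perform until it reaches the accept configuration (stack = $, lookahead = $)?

      Stack          Input                    Action
   1  $ S            false false false end $  expand S ::= D G end
   2  $ end G D      false false false end $  expand D ::= ε
   3  $ end G        false false false end $  expand G ::= false G
   4  $ end G false  false false false end $  match false
   5  $ end G        false false end $        expand G ::= false G
   6  $ end G false  false false end $        match false
   7  $ end G        false end $              expand G ::= false G
   8  $ end G false  false end $              match false
   9  $ end G        end $                    expand G ::= ε
  10  $ end          end $                    match end
Accept reached after 10 steps.

10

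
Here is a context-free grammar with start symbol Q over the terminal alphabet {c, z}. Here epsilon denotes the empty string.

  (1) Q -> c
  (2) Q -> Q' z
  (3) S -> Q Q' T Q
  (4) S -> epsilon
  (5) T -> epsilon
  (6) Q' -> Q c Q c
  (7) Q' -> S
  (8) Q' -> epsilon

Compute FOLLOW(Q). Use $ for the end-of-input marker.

FIRST(T) = {epsilon}
FIRST(Q) = {c, z}  (via Q' z)
FIRST(S) = {epsilon, c, z}  (via Q Q' T Q)
FIRST(Q') = {epsilon, c, z}  (via Q c Q c, S)
FOLLOW(Q) includes $ since Q is the start symbol.
FOLLOW(T): in S->Q Q' T Q, T is followed by Q with FIRST {c, z}. Thus FOLLOW(T) = {c, z}.
FOLLOW(Q'): in Q->Q' z, Q' is followed by z with FIRST {z}; in S->Q Q' T Q, Q' is followed by T Q with FIRST {c, z}. Thus FOLLOW(Q') = {c, z}.
FOLLOW(S): in Q'->S, the suffix after S is empty, so FOLLOW(S) ⊇ FOLLOW(Q') = {c, z}. Thus FOLLOW(S) = {c, z}.
FOLLOW(Q): in S->Q Q' T Q (occurrence 1), Q is followed by Q' T Q with FIRST {c, z}; in S->Q Q' T Q (occurrence 2), the suffix after Q is empty, so FOLLOW(Q) ⊇ FOLLOW(S) = {c, z}; in Q'->Q c Q c (occurrence 1), Q is followed by c Q c with FIRST {c}; in Q'->Q c Q c (occurrence 2), Q is followed by c with FIRST {c}. Thus FOLLOW(Q) = {$, c, z}.

{$, c, z}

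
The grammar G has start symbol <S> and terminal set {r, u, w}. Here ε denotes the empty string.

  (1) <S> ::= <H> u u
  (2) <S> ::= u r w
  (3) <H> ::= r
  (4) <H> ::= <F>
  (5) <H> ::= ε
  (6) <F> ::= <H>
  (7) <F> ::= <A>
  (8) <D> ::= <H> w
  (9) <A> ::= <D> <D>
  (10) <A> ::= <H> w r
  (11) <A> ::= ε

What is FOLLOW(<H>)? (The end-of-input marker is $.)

{u, w}

FIRST(<S>) = {r, u, w}  (via <H> u u)
FIRST(<H>) = {ε, r, w}  (via <F>)
FIRST(<D>) = {r, w}  (via <H> w)
FIRST(<A>) = {ε, r, w}  (via <D> <D>, <H> w r)
FIRST(<F>) = {ε, r, w}  (via <H>, <A>)
FOLLOW(<S>) includes $ since <S> is the start symbol.
FOLLOW(<S>): <S> appears on no right-hand side. Thus FOLLOW(<S>) = {$}.
FOLLOW(<H>): in <S>::=<H> u u, <H> is followed by u u with FIRST {u}; in <F>::=<H>, the suffix after <H> is empty, so FOLLOW(<H>) ⊇ FOLLOW(<F>) = {u, w}; in <D>::=<H> w, <H> is followed by w with FIRST {w}; in <A>::=<H> w r, <H> is followed by w r with FIRST {w}. Thus FOLLOW(<H>) = {u, w}.
FOLLOW(<F>): in <H>::=<F>, the suffix after <F> is empty, so FOLLOW(<F>) ⊇ FOLLOW(<H>) = {u, w}. Thus FOLLOW(<F>) = {u, w}.
FOLLOW(<A>): in <F>::=<A>, the suffix after <A> is empty, so FOLLOW(<A>) ⊇ FOLLOW(<F>) = {u, w}. Thus FOLLOW(<A>) = {u, w}.
FOLLOW(<D>): in <A>::=<D> <D> (occurrence 1), <D> is followed by <D> with FIRST {r, w}; in <A>::=<D> <D> (occurrence 2), the suffix after <D> is empty, so FOLLOW(<D>) ⊇ FOLLOW(<A>) = {u, w}. Thus FOLLOW(<D>) = {r, u, w}.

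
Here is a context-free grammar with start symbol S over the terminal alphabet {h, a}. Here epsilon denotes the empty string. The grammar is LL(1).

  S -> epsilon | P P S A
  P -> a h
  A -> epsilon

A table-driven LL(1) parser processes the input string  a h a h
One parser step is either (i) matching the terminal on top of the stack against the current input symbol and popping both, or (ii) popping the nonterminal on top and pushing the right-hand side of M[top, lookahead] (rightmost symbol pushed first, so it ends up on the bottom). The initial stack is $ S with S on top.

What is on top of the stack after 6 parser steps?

h

     Stack        Input      Action
  1  $ S          a h a h $  expand S -> P P S A
  2  $ A S P P    a h a h $  expand P -> a h
  3  $ A S P h a  a h a h $  match a
  4  $ A S P h    h a h $    match h
  5  $ A S P      a h $      expand P -> a h
  6  $ A S h a    a h $      match a
Stack after step 6: $ A S h (top = h).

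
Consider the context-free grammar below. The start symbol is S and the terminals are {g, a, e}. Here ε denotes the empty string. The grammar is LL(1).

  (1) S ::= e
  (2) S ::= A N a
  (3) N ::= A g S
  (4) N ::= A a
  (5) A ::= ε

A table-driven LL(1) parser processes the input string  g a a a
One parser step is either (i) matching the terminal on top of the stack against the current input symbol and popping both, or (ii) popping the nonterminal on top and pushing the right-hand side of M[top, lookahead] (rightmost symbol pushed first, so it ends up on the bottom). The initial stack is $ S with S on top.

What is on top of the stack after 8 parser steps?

     Stack      Input      Action
  1  $ S        g a a a $  expand S ::= A N a
  2  $ a N A    g a a a $  expand A ::= ε
  3  $ a N      g a a a $  expand N ::= A g S
  4  $ a S g A  g a a a $  expand A ::= ε
  5  $ a S g    g a a a $  match g
  6  $ a S      a a a $    expand S ::= A N a
  7  $ a a N A  a a a $    expand A ::= ε
  8  $ a a N    a a a $    expand N ::= A a
Stack after step 8: $ a a a A (top = A).

A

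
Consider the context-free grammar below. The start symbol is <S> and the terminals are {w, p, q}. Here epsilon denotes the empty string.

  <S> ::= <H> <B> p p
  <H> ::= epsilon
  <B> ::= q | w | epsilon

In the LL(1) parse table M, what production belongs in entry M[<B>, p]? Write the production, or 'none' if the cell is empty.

FIRST(<H>) = {epsilon}
FIRST(<B>) = {epsilon, q, w}
FIRST(<S>) = {p, q, w}  (via <H> <B> p p)
FOLLOW(<S>) includes $ since <S> is the start symbol.
FOLLOW(<B>): in <S>::=<H> <B> p p, <B> is followed by p p with FIRST {p}. Thus FOLLOW(<B>) = {p}.
For <B> ::= q: FIRST(q) = {q}, so it goes in M[<B>, t] for t ∈ {q}.
For <B> ::= w: FIRST(w) = {w}, so it goes in M[<B>, t] for t ∈ {w}.
For <B> ::= epsilon: FIRST(epsilon) = {epsilon}, so it goes in M[<B>, t] for t ∈ {}; since epsilon ∈ FIRST, also for every t ∈ FOLLOW(<B>) = {p}.

<B> ::= epsilon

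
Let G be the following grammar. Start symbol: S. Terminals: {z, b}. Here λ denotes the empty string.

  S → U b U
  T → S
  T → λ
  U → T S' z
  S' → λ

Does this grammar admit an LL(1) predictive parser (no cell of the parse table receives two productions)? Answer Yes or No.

No

FIRST(S) = {z}
FIRST(T) = {λ, z}
FIRST(U) = {z}
FIRST(S') = {λ}
FOLLOW(S) = {$, z}
FOLLOW(T) = {z}
FOLLOW(U) = {$, b, z}
FOLLOW(S') = {z}
Cell M[T, z] receives both T → S and T → λ — the grammar is not LL(1).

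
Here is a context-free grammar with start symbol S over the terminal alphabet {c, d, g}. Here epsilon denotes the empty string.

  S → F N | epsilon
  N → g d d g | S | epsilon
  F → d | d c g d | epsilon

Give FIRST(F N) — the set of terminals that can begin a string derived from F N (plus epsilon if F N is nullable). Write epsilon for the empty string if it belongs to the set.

FIRST(F) = {epsilon, d}
FIRST(S) = {epsilon, d, g}  (via F N)
FIRST(N) = {epsilon, d, g}  (via S)
FIRST(F N): take FIRST of each symbol in turn, carrying on past any symbol whose FIRST contains epsilon; result {epsilon, d, g}.

{epsilon, d, g}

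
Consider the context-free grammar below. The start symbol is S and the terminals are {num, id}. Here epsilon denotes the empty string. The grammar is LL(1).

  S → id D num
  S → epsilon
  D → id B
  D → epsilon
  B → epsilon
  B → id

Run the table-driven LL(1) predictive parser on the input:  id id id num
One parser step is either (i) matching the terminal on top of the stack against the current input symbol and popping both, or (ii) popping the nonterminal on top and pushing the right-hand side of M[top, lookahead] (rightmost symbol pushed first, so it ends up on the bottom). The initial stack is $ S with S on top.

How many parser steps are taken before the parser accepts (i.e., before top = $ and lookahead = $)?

7

     Stack       Input           Action
  1  $ S         id id id num $  expand S → id D num
  2  $ num D id  id id id num $  match id
  3  $ num D     id id num $     expand D → id B
  4  $ num B id  id id num $     match id
  5  $ num B     id num $        expand B → id
  6  $ num id    id num $        match id
  7  $ num       num $           match num
Accept reached after 7 steps.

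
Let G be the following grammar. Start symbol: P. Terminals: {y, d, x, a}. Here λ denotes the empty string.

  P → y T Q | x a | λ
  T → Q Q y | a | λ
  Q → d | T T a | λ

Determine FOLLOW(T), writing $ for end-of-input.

FIRST(P): from P→y T Q we get {y}; from P→x a we get {x}; from P→λ we get {λ}. So FIRST(P) = {λ, x, y}.
FIRST(T): from T→Q Q y we get {a, d, y}; from T→a we get {a}; from T→λ we get {λ}. So FIRST(T) = {λ, a, d, y}.
FIRST(Q): from Q→d we get {d}; from Q→T T a we get {a, d, y}; from Q→λ we get {λ}. So FIRST(Q) = {λ, a, d, y}.
FOLLOW(P) includes $ since P is the start symbol.
FOLLOW(P): P appears on no right-hand side. Thus FOLLOW(P) = {$}.
FOLLOW(T): in P→y T Q, T is followed by Q with FIRST {λ, a, d, y}; in P→y T Q, the suffix after T is nullable, so FOLLOW(T) ⊇ FOLLOW(P) = {$}; in Q→T T a (occurrence 1), T is followed by T a with FIRST {a, d, y}; in Q→T T a (occurrence 2), T is followed by a with FIRST {a}. Thus FOLLOW(T) = {$, a, d, y}.
FOLLOW(Q): in P→y T Q, the suffix after Q is empty, so FOLLOW(Q) ⊇ FOLLOW(P) = {$}; in T→Q Q y (occurrence 1), Q is followed by Q y with FIRST {a, d, y}; in T→Q Q y (occurrence 2), Q is followed by y with FIRST {y}. Thus FOLLOW(Q) = {$, a, d, y}.

{$, a, d, y}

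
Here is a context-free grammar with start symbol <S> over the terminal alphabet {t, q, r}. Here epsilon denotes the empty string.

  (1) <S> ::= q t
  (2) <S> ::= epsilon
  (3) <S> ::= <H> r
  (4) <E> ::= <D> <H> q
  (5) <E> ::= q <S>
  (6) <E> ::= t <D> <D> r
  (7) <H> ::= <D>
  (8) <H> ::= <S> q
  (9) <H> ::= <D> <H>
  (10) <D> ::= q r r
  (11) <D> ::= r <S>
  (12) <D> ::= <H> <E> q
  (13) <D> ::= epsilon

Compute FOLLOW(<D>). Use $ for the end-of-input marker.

{q, r, t}

FIRST(<S>): from <S>::=q t we get {q}; from <S>::=epsilon we get {epsilon}; from <S>::=<H> r we get {q, r, t}. So FIRST(<S>) = {epsilon, q, r, t}.
FIRST(<E>): from <E>::=<D> <H> q we get {q, r, t}; from <E>::=q <S> we get {q}; from <E>::=t <D> <D> r we get {t}. So FIRST(<E>) = {q, r, t}.
FIRST(<H>): from <H>::=<D> we get {epsilon, q, r, t}; from <H>::=<S> q we get {q, r, t}; from <H>::=<D> <H> we get {epsilon, q, r, t}. So FIRST(<H>) = {epsilon, q, r, t}.
FIRST(<D>): from <D>::=q r r we get {q}; from <D>::=r <S> we get {r}; from <D>::=<H> <E> q we get {q, r, t}; from <D>::=epsilon we get {epsilon}. So FIRST(<D>) = {epsilon, q, r, t}.
FOLLOW(<S>) includes $ since <S> is the start symbol.
FOLLOW(<E>): in <D>::=<H> <E> q, <E> is followed by q with FIRST {q}. Thus FOLLOW(<E>) = {q}.
FOLLOW(<H>): in <S>::=<H> r, <H> is followed by r with FIRST {r}; in <E>::=<D> <H> q, <H> is followed by q with FIRST {q}; in <H>::=<D> <H>, the suffix after <H> is empty (adds nothing new); in <D>::=<H> <E> q, <H> is followed by <E> q with FIRST {q, r, t}. Thus FOLLOW(<H>) = {q, r, t}.
FOLLOW(<D>): in <E>::=<D> <H> q, <D> is followed by <H> q with FIRST {q, r, t}; in <E>::=t <D> <D> r (occurrence 1), <D> is followed by <D> r with FIRST {q, r, t}; in <E>::=t <D> <D> r (occurrence 2), <D> is followed by r with FIRST {r}; in <H>::=<D>, the suffix after <D> is empty, so FOLLOW(<D>) ⊇ FOLLOW(<H>) = {q, r, t}; in <H>::=<D> <H>, <D> is followed by <H> with FIRST {epsilon, q, r, t}; in <H>::=<D> <H>, the suffix after <D> is nullable, so FOLLOW(<D>) ⊇ FOLLOW(<H>) = {q, r, t}. Thus FOLLOW(<D>) = {q, r, t}.
FOLLOW(<S>): in <E>::=q <S>, the suffix after <S> is empty, so FOLLOW(<S>) ⊇ FOLLOW(<E>) = {q}; in <H>::=<S> q, <S> is followed by q with FIRST {q}; in <D>::=r <S>, the suffix after <S> is empty, so FOLLOW(<S>) ⊇ FOLLOW(<D>) = {q, r, t}. Thus FOLLOW(<S>) = {$, q, r, t}.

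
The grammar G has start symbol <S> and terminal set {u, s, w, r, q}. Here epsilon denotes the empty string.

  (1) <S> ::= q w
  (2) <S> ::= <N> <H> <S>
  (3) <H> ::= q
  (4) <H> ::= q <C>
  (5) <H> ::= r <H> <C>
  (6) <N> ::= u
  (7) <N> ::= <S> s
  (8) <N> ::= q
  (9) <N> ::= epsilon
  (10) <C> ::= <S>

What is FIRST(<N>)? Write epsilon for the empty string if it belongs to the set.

{epsilon, q, r, u}

FIRST(<H>): from <H>::=q we get {q}; from <H>::=q <C> we get {q}; from <H>::=r <H> <C> we get {r}. So FIRST(<H>) = {q, r}.
FIRST(<S>): from <S>::=q w we get {q}; from <S>::=<N> <H> <S> we get {q, r, u}. So FIRST(<S>) = {q, r, u}.
FIRST(<N>): from <N>::=u we get {u}; from <N>::=<S> s we get {q, r, u}; from <N>::=q we get {q}; from <N>::=epsilon we get {epsilon}. So FIRST(<N>) = {epsilon, q, r, u}.
FIRST(<C>): from <C>::=<S> we get {q, r, u}. So FIRST(<C>) = {q, r, u}.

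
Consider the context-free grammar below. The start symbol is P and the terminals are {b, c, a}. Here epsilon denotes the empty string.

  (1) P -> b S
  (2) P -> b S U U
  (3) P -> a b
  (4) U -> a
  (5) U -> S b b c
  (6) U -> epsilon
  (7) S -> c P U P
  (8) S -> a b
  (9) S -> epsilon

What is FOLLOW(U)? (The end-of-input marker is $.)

{$, a, b, c}

FIRST(P): from P->b S we get {b}; from P->b S U U we get {b}; from P->a b we get {a}. So FIRST(P) = {a, b}.
FIRST(S): from S->c P U P we get {c}; from S->a b we get {a}; from S->epsilon we get {epsilon}. So FIRST(S) = {epsilon, a, c}.
FIRST(U): from U->a we get {a}; from U->S b b c we get {a, b, c}; from U->epsilon we get {epsilon}. So FIRST(U) = {epsilon, a, b, c}.
FOLLOW(P) includes $ since P is the start symbol.
FOLLOW(P): in S->c P U P (occurrence 1), P is followed by U P with FIRST {a, b, c}; in S->c P U P (occurrence 2), the suffix after P is empty, so FOLLOW(P) ⊇ FOLLOW(S) = {$, a, b, c}. Thus FOLLOW(P) = {$, a, b, c}.
FOLLOW(U): in P->b S U U (occurrence 1), U is followed by U with FIRST {epsilon, a, b, c}; in P->b S U U (occurrence 1), the suffix after U is nullable, so FOLLOW(U) ⊇ FOLLOW(P) = {$, a, b, c}; in P->b S U U (occurrence 2), the suffix after U is empty, so FOLLOW(U) ⊇ FOLLOW(P) = {$, a, b, c}; in S->c P U P, U is followed by P with FIRST {a, b}. Thus FOLLOW(U) = {$, a, b, c}.
FOLLOW(S): in P->b S, the suffix after S is empty, so FOLLOW(S) ⊇ FOLLOW(P) = {$, a, b, c}; in P->b S U U, S is followed by U U with FIRST {epsilon, a, b, c}; in P->b S U U, the suffix after S is nullable, so FOLLOW(S) ⊇ FOLLOW(P) = {$, a, b, c}; in U->S b b c, S is followed by b b c with FIRST {b}. Thus FOLLOW(S) = {$, a, b, c}.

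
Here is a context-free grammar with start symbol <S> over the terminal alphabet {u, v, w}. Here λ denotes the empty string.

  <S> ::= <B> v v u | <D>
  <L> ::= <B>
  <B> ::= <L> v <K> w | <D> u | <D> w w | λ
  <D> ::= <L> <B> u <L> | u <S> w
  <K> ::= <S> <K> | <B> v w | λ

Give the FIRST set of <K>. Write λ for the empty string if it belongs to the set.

FIRST(<S>) = {u, v}  (via <B> v v u, <D>)
FIRST(<L>) = {λ, u, v}  (via <B>)
FIRST(<B>) = {λ, u, v}  (via <L> v <K> w, <D> u, <D> w w)
FIRST(<D>) = {u, v}  (via <L> <B> u <L>)
FIRST(<K>) = {λ, u, v}  (via <S> <K>, <B> v w)

{λ, u, v}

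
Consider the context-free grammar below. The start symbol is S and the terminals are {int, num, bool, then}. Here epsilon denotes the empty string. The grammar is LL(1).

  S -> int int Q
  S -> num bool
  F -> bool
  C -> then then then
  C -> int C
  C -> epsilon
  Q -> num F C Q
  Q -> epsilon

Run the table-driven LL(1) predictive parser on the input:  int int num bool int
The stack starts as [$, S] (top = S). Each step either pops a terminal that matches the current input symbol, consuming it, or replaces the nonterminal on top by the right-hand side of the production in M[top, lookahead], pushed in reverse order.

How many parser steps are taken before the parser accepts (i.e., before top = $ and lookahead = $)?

11

      Stack        Input                   Action
   1  $ S          int int num bool int $  expand S -> int int Q
   2  $ Q int int  int int num bool int $  match int
   3  $ Q int      int num bool int $      match int
   4  $ Q          num bool int $          expand Q -> num F C Q
   5  $ Q C F num  num bool int $          match num
   6  $ Q C F      bool int $              expand F -> bool
   7  $ Q C bool   bool int $              match bool
   8  $ Q C        int $                   expand C -> int C
   9  $ Q C int    int $                   match int
  10  $ Q C        $                       expand C -> epsilon
  11  $ Q          $                       expand Q -> epsilon
Accept reached after 11 steps.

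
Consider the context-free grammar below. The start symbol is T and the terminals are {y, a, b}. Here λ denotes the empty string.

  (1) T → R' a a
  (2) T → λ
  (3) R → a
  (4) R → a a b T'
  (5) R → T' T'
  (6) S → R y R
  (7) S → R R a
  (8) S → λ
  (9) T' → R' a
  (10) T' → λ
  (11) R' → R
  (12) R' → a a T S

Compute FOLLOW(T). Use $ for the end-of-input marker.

FIRST(T): from T→R' a a we get {a}; from T→λ we get {λ}. So FIRST(T) = {λ, a}.
FIRST(R): from R→a we get {a}; from R→a a b T' we get {a}; from R→T' T' we get {λ, a}. So FIRST(R) = {λ, a}.
FIRST(S): from S→R y R we get {a, y}; from S→R R a we get {a}; from S→λ we get {λ}. So FIRST(S) = {λ, a, y}.
FIRST(R'): from R'→R we get {λ, a}; from R'→a a T S we get {a}. So FIRST(R') = {λ, a}.
FIRST(T'): from T'→R' a we get {a}; from T'→λ we get {λ}. So FIRST(T') = {λ, a}.
FOLLOW(T) includes $ since T is the start symbol.
FOLLOW(R'): in T→R' a a, R' is followed by a a with FIRST {a}; in T'→R' a, R' is followed by a with FIRST {a}. Thus FOLLOW(R') = {a}.
FOLLOW(T): in R'→a a T S, T is followed by S with FIRST {λ, a, y}; in R'→a a T S, the suffix after T is nullable, so FOLLOW(T) ⊇ FOLLOW(R') = {a}. Thus FOLLOW(T) = {$, a, y}.
FOLLOW(S): in R'→a a T S, the suffix after S is empty, so FOLLOW(S) ⊇ FOLLOW(R') = {a}. Thus FOLLOW(S) = {a}.
FOLLOW(R): in S→R y R (occurrence 1), R is followed by y R with FIRST {y}; in S→R y R (occurrence 2), the suffix after R is empty, so FOLLOW(R) ⊇ FOLLOW(S) = {a}; in S→R R a (occurrence 1), R is followed by R a with FIRST {a}; in S→R R a (occurrence 2), R is followed by a with FIRST {a}; in R'→R, the suffix after R is empty, so FOLLOW(R) ⊇ FOLLOW(R') = {a}. Thus FOLLOW(R) = {a, y}.
FOLLOW(T'): in R→a a b T', the suffix after T' is empty, so FOLLOW(T') ⊇ FOLLOW(R) = {a, y}; in R→T' T' (occurrence 1), T' is followed by T' with FIRST {λ, a}; in R→T' T' (occurrence 1), the suffix after T' is nullable, so FOLLOW(T') ⊇ FOLLOW(R) = {a, y}; in R→T' T' (occurrence 2), the suffix after T' is empty, so FOLLOW(T') ⊇ FOLLOW(R) = {a, y}. Thus FOLLOW(T') = {a, y}.

{$, a, y}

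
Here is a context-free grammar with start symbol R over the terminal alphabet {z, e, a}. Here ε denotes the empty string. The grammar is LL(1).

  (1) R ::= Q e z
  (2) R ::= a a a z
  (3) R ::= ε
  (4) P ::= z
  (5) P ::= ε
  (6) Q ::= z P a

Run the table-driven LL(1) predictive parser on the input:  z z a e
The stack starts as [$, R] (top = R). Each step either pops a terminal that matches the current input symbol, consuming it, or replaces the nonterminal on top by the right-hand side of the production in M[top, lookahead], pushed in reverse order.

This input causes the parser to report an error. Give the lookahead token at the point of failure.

$

     Stack        Input      Action
  1  $ R          z z a e $  expand R ::= Q e z
  2  $ z e Q      z z a e $  expand Q ::= z P a
  3  $ z e a P z  z z a e $  match z
  4  $ z e a P    z a e $    expand P ::= z
  5  $ z e a z    z a e $    match z
  6  $ z e a      a e $      match a
  7  $ z e        e $        match e
  8  $ z          $          error: top is terminal z but lookahead is $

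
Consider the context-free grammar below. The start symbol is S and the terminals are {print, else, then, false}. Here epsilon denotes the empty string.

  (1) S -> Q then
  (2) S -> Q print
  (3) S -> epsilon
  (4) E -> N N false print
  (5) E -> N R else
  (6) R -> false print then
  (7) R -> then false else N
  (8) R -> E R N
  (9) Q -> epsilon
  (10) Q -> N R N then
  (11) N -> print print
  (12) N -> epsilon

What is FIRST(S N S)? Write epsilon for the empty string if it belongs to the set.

{epsilon, false, print, then}

FIRST(N): from N->print print we get {print}; from N->epsilon we get {epsilon}. So FIRST(N) = {epsilon, print}.
FIRST(S): from S->Q then we get {false, print, then}; from S->Q print we get {false, print, then}; from S->epsilon we get {epsilon}. So FIRST(S) = {epsilon, false, print, then}.
FIRST(E): from E->N N false print we get {false, print}; from E->N R else we get {false, print, then}. So FIRST(E) = {false, print, then}.
FIRST(R): from R->false print then we get {false}; from R->then false else N we get {then}; from R->E R N we get {false, print, then}. So FIRST(R) = {false, print, then}.
FIRST(Q): from Q->epsilon we get {epsilon}; from Q->N R N then we get {false, print, then}. So FIRST(Q) = {epsilon, false, print, then}.
FIRST(S N S): take FIRST of each symbol in turn, carrying on past any symbol whose FIRST contains epsilon; result {epsilon, false, print, then}.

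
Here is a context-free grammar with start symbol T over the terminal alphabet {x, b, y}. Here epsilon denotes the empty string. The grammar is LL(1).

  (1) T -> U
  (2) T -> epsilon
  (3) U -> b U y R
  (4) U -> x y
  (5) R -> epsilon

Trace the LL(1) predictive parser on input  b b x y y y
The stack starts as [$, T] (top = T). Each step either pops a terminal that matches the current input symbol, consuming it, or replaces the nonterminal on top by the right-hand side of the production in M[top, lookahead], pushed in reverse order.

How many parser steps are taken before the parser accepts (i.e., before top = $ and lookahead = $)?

12

step 1: stack=$ T  input=b b x y y y $  — expand T -> U
step 2: stack=$ U  input=b b x y y y $  — expand U -> b U y R
step 3: stack=$ R y U b  input=b b x y y y $  — match b
step 4: stack=$ R y U  input=b x y y y $  — expand U -> b U y R
step 5: stack=$ R y R y U b  input=b x y y y $  — match b
step 6: stack=$ R y R y U  input=x y y y $  — expand U -> x y
step 7: stack=$ R y R y y x  input=x y y y $  — match x
step 8: stack=$ R y R y y  input=y y y $  — match y
step 9: stack=$ R y R y  input=y y $  — match y
step 10: stack=$ R y R  input=y $  — expand R -> epsilon
step 11: stack=$ R y  input=y $  — match y
step 12: stack=$ R  input=$  — expand R -> epsilon
Accept reached after 12 steps.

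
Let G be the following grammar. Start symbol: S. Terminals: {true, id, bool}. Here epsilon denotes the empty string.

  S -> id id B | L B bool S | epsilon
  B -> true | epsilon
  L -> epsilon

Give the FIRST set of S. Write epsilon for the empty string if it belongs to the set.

{epsilon, bool, id, true}

FIRST(B) = {epsilon, true}
FIRST(L) = {epsilon}
FIRST(S) = {epsilon, bool, id, true}  (via L B bool S)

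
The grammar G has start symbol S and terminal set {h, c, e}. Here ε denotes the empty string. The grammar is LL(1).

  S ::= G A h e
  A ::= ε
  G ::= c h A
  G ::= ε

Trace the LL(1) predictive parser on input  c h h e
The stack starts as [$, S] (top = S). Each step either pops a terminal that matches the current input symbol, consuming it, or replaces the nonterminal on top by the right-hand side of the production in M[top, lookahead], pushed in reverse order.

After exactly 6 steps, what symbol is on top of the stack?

     Stack          Input      Action
  1  $ S            c h h e $  expand S ::= G A h e
  2  $ e h A G      c h h e $  expand G ::= c h A
  3  $ e h A A h c  c h h e $  match c
  4  $ e h A A h    h h e $    match h
  5  $ e h A A      h e $      expand A ::= ε
  6  $ e h A        h e $      expand A ::= ε
Stack after step 6: $ e h (top = h).

h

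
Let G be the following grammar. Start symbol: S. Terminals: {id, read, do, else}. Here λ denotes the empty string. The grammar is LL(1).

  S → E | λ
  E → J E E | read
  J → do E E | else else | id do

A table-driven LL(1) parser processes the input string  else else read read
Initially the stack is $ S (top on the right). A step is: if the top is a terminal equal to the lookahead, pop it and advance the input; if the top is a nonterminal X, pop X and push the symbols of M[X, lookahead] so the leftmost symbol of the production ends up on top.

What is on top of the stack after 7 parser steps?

step 1: stack=$ S  input=else else read read $  — expand S → E
step 2: stack=$ E  input=else else read read $  — expand E → J E E
step 3: stack=$ E E J  input=else else read read $  — expand J → else else
step 4: stack=$ E E else else  input=else else read read $  — match else
step 5: stack=$ E E else  input=else read read $  — match else
step 6: stack=$ E E  input=read read $  — expand E → read
step 7: stack=$ E read  input=read read $  — match read
Stack after step 7: $ E (top = E).

E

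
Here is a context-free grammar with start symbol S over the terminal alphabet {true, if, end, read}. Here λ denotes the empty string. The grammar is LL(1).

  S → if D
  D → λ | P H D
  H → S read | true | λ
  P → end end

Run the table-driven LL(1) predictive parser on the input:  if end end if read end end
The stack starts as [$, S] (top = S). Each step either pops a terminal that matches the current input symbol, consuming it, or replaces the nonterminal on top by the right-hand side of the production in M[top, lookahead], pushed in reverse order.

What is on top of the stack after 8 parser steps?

if

     Stack          Input                         Action
  1  $ S            if end end if read end end $  expand S → if D
  2  $ D if         if end end if read end end $  match if
  3  $ D            end end if read end end $     expand D → P H D
  4  $ D H P        end end if read end end $     expand P → end end
  5  $ D H end end  end end if read end end $     match end
  6  $ D H end      end if read end end $         match end
  7  $ D H          if read end end $             expand H → S read
  8  $ D read S     if read end end $             expand S → if D
Stack after step 8: $ D read D if (top = if).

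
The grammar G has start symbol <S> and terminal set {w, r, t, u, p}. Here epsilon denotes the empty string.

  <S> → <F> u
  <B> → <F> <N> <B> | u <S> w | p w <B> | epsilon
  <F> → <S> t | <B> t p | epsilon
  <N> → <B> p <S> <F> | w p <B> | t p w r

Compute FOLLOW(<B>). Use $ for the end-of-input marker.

FIRST(<S>): from <S>→<F> u we get {p, t, u, w}. So FIRST(<S>) = {p, t, u, w}.
FIRST(<B>): from <B>→<F> <N> <B> we get {p, t, u, w}; from <B>→u <S> w we get {u}; from <B>→p w <B> we get {p}; from <B>→epsilon we get {epsilon}. So FIRST(<B>) = {epsilon, p, t, u, w}.
FIRST(<F>): from <F>→<S> t we get {p, t, u, w}; from <F>→<B> t p we get {p, t, u, w}; from <F>→epsilon we get {epsilon}. So FIRST(<F>) = {epsilon, p, t, u, w}.
FIRST(<N>): from <N>→<B> p <S> <F> we get {p, t, u, w}; from <N>→w p <B> we get {w}; from <N>→t p w r we get {t}. So FIRST(<N>) = {p, t, u, w}.
FOLLOW(<S>) includes $ since <S> is the start symbol.
FOLLOW(<S>): in <B>→u <S> w, <S> is followed by w with FIRST {w}; in <F>→<S> t, <S> is followed by t with FIRST {t}; in <N>→<B> p <S> <F>, <S> is followed by <F> with FIRST {epsilon, p, t, u, w}; in <N>→<B> p <S> <F>, the suffix after <S> is nullable, so FOLLOW(<S>) ⊇ FOLLOW(<N>) = {p, t, u, w}. Thus FOLLOW(<S>) = {$, p, t, u, w}.
FOLLOW(<B>): in <B>→<F> <N> <B>, the suffix after <B> is empty (adds nothing new); in <B>→p w <B>, the suffix after <B> is empty (adds nothing new); in <F>→<B> t p, <B> is followed by t p with FIRST {t}; in <N>→<B> p <S> <F>, <B> is followed by p <S> <F> with FIRST {p}; in <N>→w p <B>, the suffix after <B> is empty, so FOLLOW(<B>) ⊇ FOLLOW(<N>) = {p, t, u, w}. Thus FOLLOW(<B>) = {p, t, u, w}.
FOLLOW(<N>): in <B>→<F> <N> <B>, <N> is followed by <B> with FIRST {epsilon, p, t, u, w}; in <B>→<F> <N> <B>, the suffix after <N> is nullable, so FOLLOW(<N>) ⊇ FOLLOW(<B>) = {p, t, u, w}. Thus FOLLOW(<N>) = {p, t, u, w}.
FOLLOW(<F>): in <S>→<F> u, <F> is followed by u with FIRST {u}; in <B>→<F> <N> <B>, <F> is followed by <N> <B> with FIRST {p, t, u, w}; in <N>→<B> p <S> <F>, the suffix after <F> is empty, so FOLLOW(<F>) ⊇ FOLLOW(<N>) = {p, t, u, w}. Thus FOLLOW(<F>) = {p, t, u, w}.

{p, t, u, w}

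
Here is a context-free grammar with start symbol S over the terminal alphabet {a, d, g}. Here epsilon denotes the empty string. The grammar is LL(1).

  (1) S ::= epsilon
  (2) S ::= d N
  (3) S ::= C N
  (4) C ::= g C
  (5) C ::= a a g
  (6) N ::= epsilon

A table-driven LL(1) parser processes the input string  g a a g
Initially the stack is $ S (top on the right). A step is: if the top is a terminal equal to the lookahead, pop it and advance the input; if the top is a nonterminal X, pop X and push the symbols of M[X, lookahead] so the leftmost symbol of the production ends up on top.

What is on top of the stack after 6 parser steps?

g

     Stack      Input      Action
  1  $ S        g a a g $  expand S ::= C N
  2  $ N C      g a a g $  expand C ::= g C
  3  $ N C g    g a a g $  match g
  4  $ N C      a a g $    expand C ::= a a g
  5  $ N g a a  a a g $    match a
  6  $ N g a    a g $      match a
Stack after step 6: $ N g (top = g).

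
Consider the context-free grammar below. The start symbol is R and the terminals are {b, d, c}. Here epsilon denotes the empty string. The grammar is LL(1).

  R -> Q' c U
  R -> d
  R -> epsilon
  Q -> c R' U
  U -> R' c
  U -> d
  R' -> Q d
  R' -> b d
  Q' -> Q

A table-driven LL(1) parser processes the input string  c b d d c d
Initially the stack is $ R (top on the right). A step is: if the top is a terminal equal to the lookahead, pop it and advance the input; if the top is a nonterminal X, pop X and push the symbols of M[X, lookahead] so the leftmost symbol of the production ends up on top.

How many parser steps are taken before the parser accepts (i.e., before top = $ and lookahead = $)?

12

      Stack         Input          Action
   1  $ R           c b d d c d $  expand R -> Q' c U
   2  $ U c Q'      c b d d c d $  expand Q' -> Q
   3  $ U c Q       c b d d c d $  expand Q -> c R' U
   4  $ U c U R' c  c b d d c d $  match c
   5  $ U c U R'    b d d c d $    expand R' -> b d
   6  $ U c U d b   b d d c d $    match b
   7  $ U c U d     d d c d $      match d
   8  $ U c U       d c d $        expand U -> d
   9  $ U c d       d c d $        match d
  10  $ U c         c d $          match c
  11  $ U           d $            expand U -> d
  12  $ d           d $            match d
Accept reached after 12 steps.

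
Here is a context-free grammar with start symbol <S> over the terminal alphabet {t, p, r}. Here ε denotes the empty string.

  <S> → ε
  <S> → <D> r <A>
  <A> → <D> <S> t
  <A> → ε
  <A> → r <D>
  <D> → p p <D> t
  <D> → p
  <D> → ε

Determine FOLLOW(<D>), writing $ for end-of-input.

FIRST(<D>): from <D>→p p <D> t we get {p}; from <D>→p we get {p}; from <D>→ε we get {ε}. So FIRST(<D>) = {ε, p}.
FIRST(<S>): from <S>→ε we get {ε}; from <S>→<D> r <A> we get {p, r}. So FIRST(<S>) = {ε, p, r}.
FIRST(<A>): from <A>→<D> <S> t we get {p, r, t}; from <A>→ε we get {ε}; from <A>→r <D> we get {r}. So FIRST(<A>) = {ε, p, r, t}.
FOLLOW(<S>) includes $ since <S> is the start symbol.
FOLLOW(<S>): in <A>→<D> <S> t, <S> is followed by t with FIRST {t}. Thus FOLLOW(<S>) = {$, t}.
FOLLOW(<A>): in <S>→<D> r <A>, the suffix after <A> is empty, so FOLLOW(<A>) ⊇ FOLLOW(<S>) = {$, t}. Thus FOLLOW(<A>) = {$, t}.
FOLLOW(<D>): in <S>→<D> r <A>, <D> is followed by r <A> with FIRST {r}; in <A>→<D> <S> t, <D> is followed by <S> t with FIRST {p, r, t}; in <A>→r <D>, the suffix after <D> is empty, so FOLLOW(<D>) ⊇ FOLLOW(<A>) = {$, t}; in <D>→p p <D> t, <D> is followed by t with FIRST {t}. Thus FOLLOW(<D>) = {$, p, r, t}.

{$, p, r, t}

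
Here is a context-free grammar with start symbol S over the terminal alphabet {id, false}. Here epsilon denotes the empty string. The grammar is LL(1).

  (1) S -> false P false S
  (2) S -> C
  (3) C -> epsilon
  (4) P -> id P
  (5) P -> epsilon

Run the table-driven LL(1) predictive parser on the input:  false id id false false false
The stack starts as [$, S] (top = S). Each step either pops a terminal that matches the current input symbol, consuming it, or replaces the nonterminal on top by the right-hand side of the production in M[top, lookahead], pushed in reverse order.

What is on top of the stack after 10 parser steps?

P

      Stack              Input                            Action
   1  $ S                false id id false false false $  expand S -> false P false S
   2  $ S false P false  false id id false false false $  match false
   3  $ S false P        id id false false false $        expand P -> id P
   4  $ S false P id     id id false false false $        match id
   5  $ S false P        id false false false $           expand P -> id P
   6  $ S false P id     id false false false $           match id
   7  $ S false P        false false false $              expand P -> epsilon
   8  $ S false          false false false $              match false
   9  $ S                false false $                    expand S -> false P false S
  10  $ S false P false  false false $                    match false
Stack after step 10: $ S false P (top = P).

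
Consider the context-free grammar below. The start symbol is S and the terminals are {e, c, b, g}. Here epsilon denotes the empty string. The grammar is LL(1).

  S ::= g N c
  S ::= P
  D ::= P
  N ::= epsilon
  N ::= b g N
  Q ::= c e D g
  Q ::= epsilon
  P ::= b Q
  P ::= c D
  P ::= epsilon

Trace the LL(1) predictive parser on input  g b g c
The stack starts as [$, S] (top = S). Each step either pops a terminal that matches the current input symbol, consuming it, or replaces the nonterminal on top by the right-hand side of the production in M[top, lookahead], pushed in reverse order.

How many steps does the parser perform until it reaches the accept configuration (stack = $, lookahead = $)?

     Stack      Input      Action
  1  $ S        g b g c $  expand S ::= g N c
  2  $ c N g    g b g c $  match g
  3  $ c N      b g c $    expand N ::= b g N
  4  $ c N g b  b g c $    match b
  5  $ c N g    g c $      match g
  6  $ c N      c $        expand N ::= epsilon
  7  $ c        c $        match c
Accept reached after 7 steps.

7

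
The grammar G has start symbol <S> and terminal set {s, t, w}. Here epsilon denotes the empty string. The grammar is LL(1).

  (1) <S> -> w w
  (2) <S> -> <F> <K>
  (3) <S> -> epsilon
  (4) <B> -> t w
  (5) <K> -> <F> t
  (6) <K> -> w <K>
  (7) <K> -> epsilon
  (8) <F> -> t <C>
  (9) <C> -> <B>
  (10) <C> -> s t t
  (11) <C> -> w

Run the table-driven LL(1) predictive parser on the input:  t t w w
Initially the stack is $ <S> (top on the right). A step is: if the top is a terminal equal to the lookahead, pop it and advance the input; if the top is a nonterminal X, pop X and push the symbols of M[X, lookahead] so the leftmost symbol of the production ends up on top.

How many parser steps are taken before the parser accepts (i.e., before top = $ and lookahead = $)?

      Stack        Input      Action
   1  $ <S>        t t w w $  expand <S> -> <F> <K>
   2  $ <K> <F>    t t w w $  expand <F> -> t <C>
   3  $ <K> <C> t  t t w w $  match t
   4  $ <K> <C>    t w w $    expand <C> -> <B>
   5  $ <K> <B>    t w w $    expand <B> -> t w
   6  $ <K> w t    t w w $    match t
   7  $ <K> w      w w $      match w
   8  $ <K>        w $        expand <K> -> w <K>
   9  $ <K> w      w $        match w
  10  $ <K>        $          expand <K> -> epsilon
Accept reached after 10 steps.

10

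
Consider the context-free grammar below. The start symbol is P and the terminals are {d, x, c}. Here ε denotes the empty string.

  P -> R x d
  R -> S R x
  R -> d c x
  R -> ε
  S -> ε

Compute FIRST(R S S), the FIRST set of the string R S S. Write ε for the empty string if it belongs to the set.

FIRST(S) = {ε}
FIRST(R) = {ε, d, x}  (via S R x)
FIRST(P) = {d, x}  (via R x d)
FIRST(R S S): take FIRST of each symbol in turn, carrying on past any symbol whose FIRST contains ε; result {ε, d, x}.

{ε, d, x}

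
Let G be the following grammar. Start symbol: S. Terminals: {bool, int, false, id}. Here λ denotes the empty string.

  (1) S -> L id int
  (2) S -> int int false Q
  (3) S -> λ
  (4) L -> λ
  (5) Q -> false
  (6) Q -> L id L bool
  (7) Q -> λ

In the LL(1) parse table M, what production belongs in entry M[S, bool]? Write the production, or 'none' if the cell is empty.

FIRST(L) = {λ}
FIRST(S) = {λ, id, int}  (via L id int)
FIRST(Q) = {λ, false, id}  (via L id L bool)
FOLLOW(S) includes $ since S is the start symbol.
FOLLOW(S): S appears on no right-hand side. Thus FOLLOW(S) = {$}.
For S -> L id int: FIRST(L id int) = {id}, so it goes in M[S, t] for t ∈ {id}.
For S -> int int false Q: FIRST(int int false Q) = {int}, so it goes in M[S, t] for t ∈ {int}.
For S -> λ: FIRST(λ) = {λ}, so it goes in M[S, t] for t ∈ {}; since λ ∈ FIRST, also for every t ∈ FOLLOW(S) = {$}.
None of these place a production in M[S, bool].

none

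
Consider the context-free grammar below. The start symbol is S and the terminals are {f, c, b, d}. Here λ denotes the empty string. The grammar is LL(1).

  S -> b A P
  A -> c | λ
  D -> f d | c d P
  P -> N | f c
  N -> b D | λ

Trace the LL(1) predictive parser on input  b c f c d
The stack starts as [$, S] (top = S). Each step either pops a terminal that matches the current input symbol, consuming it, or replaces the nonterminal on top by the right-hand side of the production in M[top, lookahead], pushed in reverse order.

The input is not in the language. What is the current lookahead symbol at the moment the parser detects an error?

d

step 1: stack=$ S  input=b c f c d $  — expand S -> b A P
step 2: stack=$ P A b  input=b c f c d $  — match b
step 3: stack=$ P A  input=c f c d $  — expand A -> c
step 4: stack=$ P c  input=c f c d $  — match c
step 5: stack=$ P  input=f c d $  — expand P -> f c
step 6: stack=$ c f  input=f c d $  — match f
step 7: stack=$ c  input=c d $  — match c
step 8: stack=$  input=d $  — error: stack empty but input remains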